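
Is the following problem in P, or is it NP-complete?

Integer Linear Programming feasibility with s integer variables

This problem is NP-complete: ILP feasibility is NP-complete (LP relaxation is in P).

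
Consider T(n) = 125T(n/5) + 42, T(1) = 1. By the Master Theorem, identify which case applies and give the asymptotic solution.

a=125, b=5, f(n)=42.
log_5(125) = 3 > 0.
Since f(n) = O(n^0) is polynomially smaller than n^3, Case 1 applies.
T(n) = Theta(n^3).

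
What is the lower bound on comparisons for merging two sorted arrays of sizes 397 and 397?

Adversary argument: with sizes 397 and 397 (differing by at most 1), interleave the two arrays so that every consecutive pair in the output comes from different inputs. Then each of the 793 adjacent output pairs must be directly compared, or the algorithm cannot determine their relative order. So 793 comparisons are necessary; standard merge achieves this.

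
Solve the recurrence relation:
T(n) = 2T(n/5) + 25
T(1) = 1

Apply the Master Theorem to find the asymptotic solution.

a=2, b=5, f(n)=25. log_5(2) = 0.4307. Case 1 of Master Theorem: T(n) = O(n^0.4307).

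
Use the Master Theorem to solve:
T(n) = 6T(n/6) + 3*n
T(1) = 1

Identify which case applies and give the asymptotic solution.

a=6, b=6, f(n)=3*n.
log_6(6) = 1, so n^(log_b(a)) = n.
f(n) = Theta(n), so Case 2 applies.
T(n) = Theta(n log n).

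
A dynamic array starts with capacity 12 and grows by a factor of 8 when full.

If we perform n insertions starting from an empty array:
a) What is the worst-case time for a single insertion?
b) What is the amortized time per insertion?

(a) Worst-case single insertion: O(n) -- when the array is full at capacity c, the resize copies all c elements, and c can be Theta(n).
(b) Resizes happen at sizes 12, 96, 768, ... Total copy cost for n insertions: 12 + 96 + ... = O(n) (geometric series with ratio 1/8). Amortized cost per insertion: O(n)/n = O(1).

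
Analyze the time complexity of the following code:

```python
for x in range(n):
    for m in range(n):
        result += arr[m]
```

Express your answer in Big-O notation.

Time complexity: O(n^2).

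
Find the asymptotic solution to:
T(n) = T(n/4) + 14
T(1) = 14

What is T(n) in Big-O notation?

Each step divides n by 4 and adds 14. After log_4(n) steps, T(n) = O(log n).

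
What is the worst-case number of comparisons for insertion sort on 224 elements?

Insertion sort on reverse-sorted input: 1 + 2 + ... + (224-1) = 24976 comparisons.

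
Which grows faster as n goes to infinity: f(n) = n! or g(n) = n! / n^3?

f(n) = n! grows faster: the ratio n!/(n!/n^3) = n^3 -> infinity.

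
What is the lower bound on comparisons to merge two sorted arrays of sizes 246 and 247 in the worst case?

Adversary: with |246 - 247| <= 1 the inputs can be fully interleaved so that every adjacent pair in the merged output comes from different arrays. Then each of the 492 adjacent pairs must be directly compared, or the algorithm cannot determine their relative order. Standard merge meets this bound.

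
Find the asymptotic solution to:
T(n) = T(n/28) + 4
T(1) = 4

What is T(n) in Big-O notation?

Each step divides n by 28 and adds 4. After log_28(n) steps, T(n) = O(log n).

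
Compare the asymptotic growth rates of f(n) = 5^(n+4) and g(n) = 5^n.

f(n) = 5^(n+4) and g(n) = 5^n are Theta of each other: 5^(n+4) = 5^4 * 5^n = Theta(5^n).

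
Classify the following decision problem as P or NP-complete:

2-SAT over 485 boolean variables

This problem is in P: 2-SAT is solvable in linear time via implication-graph SCCs.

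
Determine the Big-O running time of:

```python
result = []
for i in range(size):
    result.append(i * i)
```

Time complexity: O(n).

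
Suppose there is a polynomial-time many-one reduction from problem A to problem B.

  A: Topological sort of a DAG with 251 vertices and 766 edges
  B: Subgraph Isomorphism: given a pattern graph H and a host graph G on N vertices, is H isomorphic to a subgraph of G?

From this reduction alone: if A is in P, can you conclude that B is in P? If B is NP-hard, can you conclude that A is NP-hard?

A poly-time reduction A <=_p B transfers tractability DOWN (B easy => A easy) and hardness UP (A hard => B hard), not the reverse.
From A in P, the reduction alone does NOT give B in P: any problem in P trivially reduces to SAT, yet SAT is not known to be in P.
From B NP-hard, the reduction alone does NOT give A NP-hard: again, easy problems reduce to hard ones.
(Here in fact A is P and B is NP-complete.)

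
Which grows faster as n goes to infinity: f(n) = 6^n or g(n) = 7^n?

g(n) = 7^n grows faster: (7/6)^n -> infinity since 7/6 > 1.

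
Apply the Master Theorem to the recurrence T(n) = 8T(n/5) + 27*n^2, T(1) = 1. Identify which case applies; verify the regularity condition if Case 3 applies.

a=8, b=5, f(n)=27*n^2.
log_5(8) = 1.292 < 2.
f(n) = Omega(n^(1.292+epsilon)) for some epsilon > 0, so Case 3 is the candidate.
Regularity: a*f(n/b) = 8*27*(n/5)^2 = (8/25)*27*n^2 <= c*f(n) with c = 8/25 < 1. Satisfied.
Case 3: T(n) = Theta(n^2).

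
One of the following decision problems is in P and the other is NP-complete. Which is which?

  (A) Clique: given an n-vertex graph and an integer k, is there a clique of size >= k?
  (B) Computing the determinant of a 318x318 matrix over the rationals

(A) is NP-complete: complement of Independent Set / Vertex Cover (with k part of the input).
(B) is P: Gaussian elimination runs in O(n^3).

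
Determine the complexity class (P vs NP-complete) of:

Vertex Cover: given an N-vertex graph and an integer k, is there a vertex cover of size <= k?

This problem is NP-complete: one of Karp's 21 NP-complete problems (with k part of the input; for any fixed constant k it is in P).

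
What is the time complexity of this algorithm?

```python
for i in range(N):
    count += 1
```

Time complexity: O(n).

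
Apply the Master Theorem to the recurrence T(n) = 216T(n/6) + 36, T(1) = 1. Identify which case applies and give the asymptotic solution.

a=216, b=6, f(n)=36.
log_6(216) = 3 > 0.
Since f(n) = O(n^0) is polynomially smaller than n^3, Case 1 applies.
T(n) = Theta(n^3).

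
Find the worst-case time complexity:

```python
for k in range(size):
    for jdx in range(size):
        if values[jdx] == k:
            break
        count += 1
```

Time complexity: O(n^2).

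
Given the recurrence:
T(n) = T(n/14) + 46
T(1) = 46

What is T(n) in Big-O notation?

Each step divides n by 14 and adds 46. After log_14(n) steps, T(n) = O(log n).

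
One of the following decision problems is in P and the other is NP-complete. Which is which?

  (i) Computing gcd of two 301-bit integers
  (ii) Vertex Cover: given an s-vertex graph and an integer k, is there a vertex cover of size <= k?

(i) is P: the Euclidean algorithm runs in polynomial time in the bit-length.
(ii) is NP-complete: one of Karp's 21 NP-complete problems (with k part of the input; for any fixed constant k it is in P).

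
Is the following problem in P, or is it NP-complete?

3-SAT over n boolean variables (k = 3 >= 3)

This problem is NP-complete: 3-SAT is NP-complete (Cook-Levin); k-SAT for k>=3 reduces from 3-SAT.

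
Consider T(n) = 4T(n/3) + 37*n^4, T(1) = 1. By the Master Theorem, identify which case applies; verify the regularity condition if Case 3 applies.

a=4, b=3, f(n)=37*n^4.
log_3(4) = 1.262 < 4.
f(n) = Omega(n^(1.262+epsilon)) for some epsilon > 0, so Case 3 is the candidate.
Regularity: a*f(n/b) = 4*37*(n/3)^4 = (4/81)*37*n^4 <= c*f(n) with c = 4/81 < 1. Satisfied.
Case 3: T(n) = Theta(n^4).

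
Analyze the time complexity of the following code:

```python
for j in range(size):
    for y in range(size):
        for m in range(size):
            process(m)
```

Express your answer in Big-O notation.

Time complexity: O(n^3).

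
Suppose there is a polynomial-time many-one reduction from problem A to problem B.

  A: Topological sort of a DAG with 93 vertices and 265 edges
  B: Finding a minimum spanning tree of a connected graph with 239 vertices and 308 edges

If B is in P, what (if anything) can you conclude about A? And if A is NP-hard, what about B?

A poly-time reduction A <=_p B means any A-instance can be transformed to a B-instance in poly time.
If B is in P: compose the reduction with B's poly-time algorithm to solve A in poly time, so A is in P.
If A is NP-hard: every NP problem reduces to A, which reduces to B; composing reductions, every NP problem reduces to B, so B is NP-hard.
(Here in fact A is P and B is P.)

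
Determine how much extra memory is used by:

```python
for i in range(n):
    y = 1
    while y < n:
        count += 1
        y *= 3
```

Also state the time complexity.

Space complexity: O(1).
Only a constant amount of auxiliary storage is used; nothing grows with n.
Time complexity: O(n log n).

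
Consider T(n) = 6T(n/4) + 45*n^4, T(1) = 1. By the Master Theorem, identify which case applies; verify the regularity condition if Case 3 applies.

a=6, b=4, f(n)=45*n^4.
log_4(6) = 1.292 < 4.
f(n) = Omega(n^(1.292+epsilon)) for some epsilon > 0, so Case 3 is the candidate.
Regularity: a*f(n/b) = 6*45*(n/4)^4 = (6/256)*45*n^4 <= c*f(n) with c = 6/256 < 1. Satisfied.
Case 3: T(n) = Theta(n^4).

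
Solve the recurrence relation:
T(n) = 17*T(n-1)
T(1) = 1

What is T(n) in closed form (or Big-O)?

Each step multiplies by 17. T(n) = T(1)*17^(n-1) = 17^(n-1).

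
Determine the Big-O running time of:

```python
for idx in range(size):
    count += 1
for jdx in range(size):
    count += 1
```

Time complexity: O(n).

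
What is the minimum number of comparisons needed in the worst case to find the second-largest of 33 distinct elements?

Lower bound: finding the max needs 33-1 comparisons. By the adversary weight-doubling argument, the max must personally win >= ceil(log_2(33)) = 6 comparisons; the 2nd-largest is among those 6 losers, needing 6-1 more comparisons. Total >= 33-1 + 6-1 = 37. A balanced knockout tournament achieves this.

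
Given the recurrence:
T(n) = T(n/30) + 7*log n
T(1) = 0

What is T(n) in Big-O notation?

Each of the log_30(n) levels adds O(log n). T(n) = O(log^2 n).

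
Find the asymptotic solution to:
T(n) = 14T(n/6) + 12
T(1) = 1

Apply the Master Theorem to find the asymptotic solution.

a=14, b=6, f(n)=12. log_6(14) = 1.473. Case 1 of Master Theorem: T(n) = O(n^1.473).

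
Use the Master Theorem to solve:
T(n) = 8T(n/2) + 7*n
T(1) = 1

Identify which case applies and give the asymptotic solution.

a=8, b=2, f(n)=7*n.
log_2(8) = 3 > 1.
Since f(n) = O(n^1) is polynomially smaller than n^3, Case 1 applies.
T(n) = Theta(n^3).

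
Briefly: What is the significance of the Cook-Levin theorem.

The Cook-Levin theorem proves that SAT is NP-complete. It was the first problem shown to be NP-complete, establishing the foundation for proving other problems NP-complete via reductions from SAT.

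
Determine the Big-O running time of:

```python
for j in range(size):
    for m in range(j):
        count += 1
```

Time complexity: O(n^2).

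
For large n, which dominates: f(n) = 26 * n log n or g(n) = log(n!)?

f(n) = 26 * n log n and g(n) = log(n!) are Theta of each other: Stirling: log(n!) = n log n - n + O(log n) = Theta(n log n); the constant 26 doesn't change the Theta class.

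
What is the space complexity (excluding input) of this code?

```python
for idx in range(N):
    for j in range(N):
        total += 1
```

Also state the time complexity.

Space complexity: O(1).
Only a constant amount of auxiliary storage is used; nothing grows with n.
Time complexity: O(n^2).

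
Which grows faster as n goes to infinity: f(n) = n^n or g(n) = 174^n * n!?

g(n) = 174^n * n! grows faster: by Stirling n! ~ sqrt(2 pi n)(n/e)^n, so 174^n n! / n^n ~ (174/e)^n sqrt(2 pi n) -> infinity since 174/e > 1.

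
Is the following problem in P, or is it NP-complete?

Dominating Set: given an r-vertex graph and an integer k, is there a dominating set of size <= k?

This problem is NP-complete: reduces from Set Cover (with k part of the input).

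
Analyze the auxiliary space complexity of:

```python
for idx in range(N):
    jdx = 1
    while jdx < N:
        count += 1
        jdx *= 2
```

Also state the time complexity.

Space complexity: O(1).
Only a constant amount of auxiliary storage is used; nothing grows with n.
Time complexity: O(n log n).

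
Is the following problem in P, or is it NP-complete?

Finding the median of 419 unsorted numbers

This problem is in P: linear-time selection (median-of-medians) runs in O(n).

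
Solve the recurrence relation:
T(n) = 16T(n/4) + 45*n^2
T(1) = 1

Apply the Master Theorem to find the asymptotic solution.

a=16, b=4, f(n)=45*n^2. log_4(16) = 2. Case 2: T(n) = O(n^2 log n).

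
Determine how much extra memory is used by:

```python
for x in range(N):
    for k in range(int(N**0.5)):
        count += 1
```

Space complexity: O(1).
Only a constant amount of auxiliary storage is used; nothing grows with n.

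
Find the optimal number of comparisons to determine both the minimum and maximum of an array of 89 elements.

Naive approach: 176 comparisons (88 for max + 88 for min).
Optimal: Compare elements in pairs first (floor(n/2) = 44 comparisons), then find max among winners and min among losers (44 comparisons each).
Total: ceil(3n/2) - 2 = 132 comparisons. An adversary argument shows this is also a lower bound.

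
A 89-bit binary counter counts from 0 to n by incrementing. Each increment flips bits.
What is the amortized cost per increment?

Bit i flips every 2^i increments. Total flips over n increments: sum_{i=0}^{89} n/2^i < 2n. Amortized cost: 2n/n = O(1).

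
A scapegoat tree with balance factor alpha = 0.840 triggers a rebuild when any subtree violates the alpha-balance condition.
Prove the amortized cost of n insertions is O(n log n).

Define potential Phi = c * sum of |size(left(v)) - size(right(v))| over all nodes. An insertion at depth d costs O(d) = O(log n) and increases Phi by O(log n). When a rebuild of subtree of size s occurs, it costs O(s) but reduces Phi by Omega(s). With alpha = 0.840, between rebuilds Omega(s) insertions must occur. Amortized cost per insertion: O(log n).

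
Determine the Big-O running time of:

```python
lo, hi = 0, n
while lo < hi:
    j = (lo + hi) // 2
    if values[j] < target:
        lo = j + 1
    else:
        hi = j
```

Time complexity: O(log n).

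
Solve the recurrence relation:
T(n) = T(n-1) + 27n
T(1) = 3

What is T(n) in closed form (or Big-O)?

Unrolling: T(n) = 3 + 27*(2 + 3 + ... + n) = 3 + 27*(n(n+1)/2 - 1) = O(n^2).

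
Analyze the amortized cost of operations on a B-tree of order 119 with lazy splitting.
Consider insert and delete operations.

In a B-tree of order 119, a node splits when it has 119 keys. With lazy splitting, we use potential Phi = number of full nodes + number of near-empty nodes. Each split costs O(1) but reduces potential. Between splits, at least 59 insertions must occur in that node. Amortized structural cost is O(1) per operation, plus O(log_119 n) traversal.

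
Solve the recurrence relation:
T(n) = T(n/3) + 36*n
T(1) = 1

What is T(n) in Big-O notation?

Geometric series: 36*n*(1 + 1/3 + 1/3^2 + ...) = O(n). T(n) = O(n).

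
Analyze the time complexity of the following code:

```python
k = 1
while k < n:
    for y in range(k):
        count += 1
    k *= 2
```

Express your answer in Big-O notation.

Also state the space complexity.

Time complexity: O(n).
Space complexity: O(1).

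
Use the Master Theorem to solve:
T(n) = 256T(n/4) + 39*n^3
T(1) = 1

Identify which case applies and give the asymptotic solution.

a=256, b=4, f(n)=39*n^3.
log_4(256) = 4 > 3.
Since f(n) = O(n^3) is polynomially smaller than n^4, Case 1 applies.
T(n) = Theta(n^4).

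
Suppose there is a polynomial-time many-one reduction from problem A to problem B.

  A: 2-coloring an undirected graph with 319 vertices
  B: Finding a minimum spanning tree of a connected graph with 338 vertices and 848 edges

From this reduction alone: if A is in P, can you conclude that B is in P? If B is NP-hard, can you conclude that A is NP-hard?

A poly-time reduction A <=_p B transfers tractability DOWN (B easy => A easy) and hardness UP (A hard => B hard), not the reverse.
From A in P, the reduction alone does NOT give B in P: any problem in P trivially reduces to SAT, yet SAT is not known to be in P.
From B NP-hard, the reduction alone does NOT give A NP-hard: again, easy problems reduce to hard ones.
(Here in fact A is P and B is P.)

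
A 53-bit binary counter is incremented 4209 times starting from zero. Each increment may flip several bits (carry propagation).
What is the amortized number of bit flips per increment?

Bit i flips on every 2^i-th increment, so over 4209 increments bit i flips floor(4209/2^i) times. Summing over i: total flips < 2 * 4209. Amortized: < 2 = O(1) per increment.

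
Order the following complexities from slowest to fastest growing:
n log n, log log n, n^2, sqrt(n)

Ordered by growth rate: log log n < sqrt(n) < n log n < n^2.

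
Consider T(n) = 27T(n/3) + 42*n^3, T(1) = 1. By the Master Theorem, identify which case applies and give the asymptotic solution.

a=27, b=3, f(n)=42*n^3.
log_3(27) = 3, so n^(log_b(a)) = n^3.
f(n) = Theta(n^3), so Case 2 applies.
T(n) = Theta(n^3 log n).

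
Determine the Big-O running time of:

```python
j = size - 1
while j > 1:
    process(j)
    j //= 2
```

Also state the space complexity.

Time complexity: O(log n).
Space complexity: O(1).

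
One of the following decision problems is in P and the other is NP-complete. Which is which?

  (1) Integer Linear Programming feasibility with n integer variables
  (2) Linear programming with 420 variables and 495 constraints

(1) is NP-complete: ILP feasibility is NP-complete (LP relaxation is in P).
(2) is P: the ellipsoid and interior-point methods run in polynomial time.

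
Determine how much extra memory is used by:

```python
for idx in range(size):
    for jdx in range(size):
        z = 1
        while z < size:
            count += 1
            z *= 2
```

Space complexity: O(1).
Only a constant amount of auxiliary storage is used; nothing grows with n.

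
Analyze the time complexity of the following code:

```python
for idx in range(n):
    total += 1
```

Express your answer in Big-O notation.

Time complexity: O(n).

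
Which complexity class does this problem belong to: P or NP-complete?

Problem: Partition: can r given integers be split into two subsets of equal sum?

This problem is NP-complete: Subset Sum reduces to it (one of Karp's 21 NP-complete problems).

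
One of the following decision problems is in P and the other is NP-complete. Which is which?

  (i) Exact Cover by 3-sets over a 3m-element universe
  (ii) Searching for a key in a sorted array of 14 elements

(i) is NP-complete: one of Karp's 21 NP-complete problems.
(ii) is P: binary search runs in O(log n).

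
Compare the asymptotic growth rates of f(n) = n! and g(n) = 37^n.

f(n) = n! grows faster: n!/37^n -> infinity by Stirling.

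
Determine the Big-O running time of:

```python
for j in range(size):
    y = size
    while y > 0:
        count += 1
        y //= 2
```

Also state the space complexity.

Time complexity: O(n log n).
Space complexity: O(1).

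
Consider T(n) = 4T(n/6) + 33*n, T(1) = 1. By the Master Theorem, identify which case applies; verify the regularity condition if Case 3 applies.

a=4, b=6, f(n)=33*n.
log_6(4) = 0.7737 < 1.
f(n) = Omega(n^(0.7737+epsilon)) for some epsilon > 0, so Case 3 is the candidate.
Regularity: a*f(n/b) = 4*33*(n/6)^1 = (4/6)*33*n^1 <= c*f(n) with c = 4/6 < 1. Satisfied.
Case 3: T(n) = Theta(n).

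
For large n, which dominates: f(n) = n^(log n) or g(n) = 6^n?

g(n) = 6^n grows faster: take logs: log(n^(log n)) = (log n)^2, log(6^n) = n log 6; n dominates (log n)^2.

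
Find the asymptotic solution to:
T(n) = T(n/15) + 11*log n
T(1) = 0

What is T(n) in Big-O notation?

Each of the log_15(n) levels adds O(log n). T(n) = O(log^2 n).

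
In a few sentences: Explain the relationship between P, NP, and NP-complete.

P: solvable in polynomial time. NP: verifiable in polynomial time. NP-complete: in NP and at least as hard as every problem in NP (via polynomial reduction). P is a subset of NP. If any NP-complete problem is in P, then P = NP.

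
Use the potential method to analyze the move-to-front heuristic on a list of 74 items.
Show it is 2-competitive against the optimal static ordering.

Let Phi = number of inversions between the MTF list and the optimal static list (0 <= Phi <= C(74,2)). Accessing an element at MTF position k and optimal position j: the move-to-front destroys all k-1 inversions in front of it that are not in front in optimal (>= k-j of them) and creates at most j-1 new ones. Amortized cost <= k + (j-1) - (k-j) = 2j - 1 <= 2 * optimal cost.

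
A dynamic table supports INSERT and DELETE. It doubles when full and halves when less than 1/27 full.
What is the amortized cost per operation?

Using potential function Phi = |2*num_items - table_size| when load > 1/2, and Phi = table_size/2 - num_items otherwise. The gap of 1/27 vs 1/2 for shrinking prevents thrashing. Both insert and delete have O(1) amortized cost.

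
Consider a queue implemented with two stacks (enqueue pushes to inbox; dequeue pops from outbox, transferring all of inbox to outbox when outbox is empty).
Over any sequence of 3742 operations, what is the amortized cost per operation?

Each element is pushed to inbox once, popped once, pushed to outbox once, and popped once: 4 unit operations over its lifetime. Over 3742 operations the total work is O(3742). Amortized O(1) per enqueue/dequeue.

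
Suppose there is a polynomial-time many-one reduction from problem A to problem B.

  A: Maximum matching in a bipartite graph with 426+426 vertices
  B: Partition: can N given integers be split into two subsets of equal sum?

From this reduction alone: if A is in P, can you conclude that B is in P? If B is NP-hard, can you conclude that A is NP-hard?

A poly-time reduction A <=_p B transfers tractability DOWN (B easy => A easy) and hardness UP (A hard => B hard), not the reverse.
From A in P, the reduction alone does NOT give B in P: any problem in P trivially reduces to SAT, yet SAT is not known to be in P.
From B NP-hard, the reduction alone does NOT give A NP-hard: again, easy problems reduce to hard ones.
(Here in fact A is P and B is NP-complete.)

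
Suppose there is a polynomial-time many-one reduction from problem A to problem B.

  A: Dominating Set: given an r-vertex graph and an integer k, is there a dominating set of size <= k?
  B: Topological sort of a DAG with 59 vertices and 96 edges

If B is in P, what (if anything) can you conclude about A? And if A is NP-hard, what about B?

A poly-time reduction A <=_p B means any A-instance can be transformed to a B-instance in poly time.
If B is in P: compose the reduction with B's poly-time algorithm to solve A in poly time, so A is in P.
If A is NP-hard: every NP problem reduces to A, which reduces to B; composing reductions, every NP problem reduces to B, so B is NP-hard.
(Here in fact A is NP-complete and B is in P, so no such reduction is known -- its existence would imply P = NP; the analysis concerns only what the assumed reduction would or would not let you conclude.)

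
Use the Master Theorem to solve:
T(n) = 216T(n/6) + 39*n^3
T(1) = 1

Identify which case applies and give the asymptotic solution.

a=216, b=6, f(n)=39*n^3.
log_6(216) = 3, so n^(log_b(a)) = n^3.
f(n) = Theta(n^3), so Case 2 applies.
T(n) = Theta(n^3 log n).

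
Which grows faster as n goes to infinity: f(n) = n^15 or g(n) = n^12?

f(n) = n^15 grows faster: n^15/n^12 = n^3 -> infinity.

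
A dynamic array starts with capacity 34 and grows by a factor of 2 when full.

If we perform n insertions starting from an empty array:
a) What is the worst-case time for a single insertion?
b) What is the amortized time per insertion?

(a) Worst-case single insertion: O(n) -- when the array is full at capacity c, the resize copies all c elements, and c can be Theta(n).
(b) Resizes happen at sizes 34, 68, 136, ... Total copy cost for n insertions: 34 + 68 + ... = O(n) (geometric series with ratio 1/2). Amortized cost per insertion: O(n)/n = O(1).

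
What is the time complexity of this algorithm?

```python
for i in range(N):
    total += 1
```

Time complexity: O(n).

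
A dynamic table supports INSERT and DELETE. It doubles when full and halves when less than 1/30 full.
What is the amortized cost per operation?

Using potential function Phi = |2*num_items - table_size| when load > 1/2, and Phi = table_size/2 - num_items otherwise. The gap of 1/30 vs 1/2 for shrinking prevents thrashing. Both insert and delete have O(1) amortized cost.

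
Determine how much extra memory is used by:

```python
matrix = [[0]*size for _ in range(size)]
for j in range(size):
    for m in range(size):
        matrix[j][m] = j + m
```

Space complexity: O(n^2).
A 2D structure of size n x n is allocated.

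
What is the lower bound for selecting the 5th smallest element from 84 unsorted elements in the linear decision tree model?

Selecting the 5th smallest of 84 elements requires Omega(n) comparisons. Every element must be compared at least once. The BFPRT algorithm achieves O(n), making this tight.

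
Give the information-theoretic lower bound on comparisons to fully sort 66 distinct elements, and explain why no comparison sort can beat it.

A comparison sort is a binary decision tree whose leaves are the 66! = 544344939077443064003729240247842752644293064388798874532860126869671081148416000000000000000 possible output permutations. A binary tree with L leaves has height >= ceil(log_2(L)). So any comparison sort needs >= ceil(log_2(66!)) = 309 comparisons in the worst case.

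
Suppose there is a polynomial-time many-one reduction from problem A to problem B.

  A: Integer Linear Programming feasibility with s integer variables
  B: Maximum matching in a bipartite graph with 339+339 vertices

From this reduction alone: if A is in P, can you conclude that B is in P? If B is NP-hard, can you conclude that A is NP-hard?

A poly-time reduction A <=_p B transfers tractability DOWN (B easy => A easy) and hardness UP (A hard => B hard), not the reverse.
From A in P, the reduction alone does NOT give B in P: any problem in P trivially reduces to SAT, yet SAT is not known to be in P.
From B NP-hard, the reduction alone does NOT give A NP-hard: again, easy problems reduce to hard ones.
(Here in fact A is NP-complete and B is in P, so no such reduction is known -- its existence would imply P = NP; the analysis concerns only what the assumed reduction would or would not let you conclude.)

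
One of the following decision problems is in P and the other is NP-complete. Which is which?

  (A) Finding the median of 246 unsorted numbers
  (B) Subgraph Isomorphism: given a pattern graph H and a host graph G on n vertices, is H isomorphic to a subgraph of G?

(A) is P: linear-time selection (median-of-medians) runs in O(n).
(B) is NP-complete: generalizes Clique and Hamiltonian Path (pattern size is part of the input).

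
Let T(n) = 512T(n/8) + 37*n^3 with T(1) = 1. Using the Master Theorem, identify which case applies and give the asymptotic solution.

a=512, b=8, f(n)=37*n^3.
log_8(512) = 3, so n^(log_b(a)) = n^3.
f(n) = Theta(n^3), so Case 2 applies.
T(n) = Theta(n^3 log n).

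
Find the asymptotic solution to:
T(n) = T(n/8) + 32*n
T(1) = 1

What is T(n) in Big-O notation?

Geometric series: 32*n*(1 + 1/8 + 1/8^2 + ...) = O(n). T(n) = O(n).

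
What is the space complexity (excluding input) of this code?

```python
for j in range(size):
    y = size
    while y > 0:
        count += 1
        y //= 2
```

Space complexity: O(1).
Only a constant amount of auxiliary storage is used; nothing grows with n.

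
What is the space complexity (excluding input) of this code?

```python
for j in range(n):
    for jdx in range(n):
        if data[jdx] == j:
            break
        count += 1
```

Space complexity: O(1).
Only a constant amount of auxiliary storage is used; nothing grows with n.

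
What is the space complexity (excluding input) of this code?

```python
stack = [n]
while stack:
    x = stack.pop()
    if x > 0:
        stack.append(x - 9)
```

Space complexity: O(1).
Only a constant amount of auxiliary storage is used; nothing grows with n.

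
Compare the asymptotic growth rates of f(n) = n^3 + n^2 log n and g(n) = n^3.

f(n) = n^3 + n^2 log n and g(n) = n^3 are Theta of each other: the lower-order n^2 log n term is o(n^3); both are Theta(n^3).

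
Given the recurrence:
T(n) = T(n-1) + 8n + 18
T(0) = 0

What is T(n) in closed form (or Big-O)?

Dominant term in sum is 8*sum(i, i=1..n) = 8*n*(n+1)/2 = O(n^2).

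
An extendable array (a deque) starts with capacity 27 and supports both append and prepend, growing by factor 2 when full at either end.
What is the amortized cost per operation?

Growth at either end copies all elements; capacities form a geometric sequence with ratio 2, so total copy cost over n operations is O(n) (two geometric series). Amortized O(1).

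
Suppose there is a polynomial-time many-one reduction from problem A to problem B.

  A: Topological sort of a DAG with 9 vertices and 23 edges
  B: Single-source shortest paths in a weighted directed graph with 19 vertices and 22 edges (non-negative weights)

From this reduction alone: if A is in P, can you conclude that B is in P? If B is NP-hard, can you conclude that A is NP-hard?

A poly-time reduction A <=_p B transfers tractability DOWN (B easy => A easy) and hardness UP (A hard => B hard), not the reverse.
From A in P, the reduction alone does NOT give B in P: any problem in P trivially reduces to SAT, yet SAT is not known to be in P.
From B NP-hard, the reduction alone does NOT give A NP-hard: again, easy problems reduce to hard ones.
(Here in fact A is P and B is P.)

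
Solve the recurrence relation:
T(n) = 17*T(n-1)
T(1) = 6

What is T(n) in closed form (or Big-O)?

Each step multiplies by 17. T(n) = T(1)*17^(n-1) = 6*17^(n-1).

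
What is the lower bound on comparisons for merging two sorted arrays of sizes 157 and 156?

Adversary argument: with sizes 157 and 156 (differing by at most 1), interleave the two arrays so that every consecutive pair in the output comes from different inputs. Then each of the 312 adjacent output pairs must be directly compared, or the algorithm cannot determine their relative order. So 312 comparisons are necessary; standard merge achieves this.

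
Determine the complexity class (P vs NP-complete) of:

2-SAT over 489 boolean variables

This problem is in P: 2-SAT is solvable in linear time via implication-graph SCCs.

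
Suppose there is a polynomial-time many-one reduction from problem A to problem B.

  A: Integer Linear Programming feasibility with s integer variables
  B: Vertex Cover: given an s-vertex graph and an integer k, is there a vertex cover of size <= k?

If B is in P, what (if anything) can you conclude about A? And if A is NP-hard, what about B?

A poly-time reduction A <=_p B means any A-instance can be transformed to a B-instance in poly time.
If B is in P: compose the reduction with B's poly-time algorithm to solve A in poly time, so A is in P.
If A is NP-hard: every NP problem reduces to A, which reduces to B; composing reductions, every NP problem reduces to B, so B is NP-hard.
(Here in fact A is NP-complete and B is NP-complete.)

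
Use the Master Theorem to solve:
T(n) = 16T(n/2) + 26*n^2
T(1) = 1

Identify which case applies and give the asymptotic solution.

a=16, b=2, f(n)=26*n^2.
log_2(16) = 4 > 2.
Since f(n) = O(n^2) is polynomially smaller than n^4, Case 1 applies.
T(n) = Theta(n^4).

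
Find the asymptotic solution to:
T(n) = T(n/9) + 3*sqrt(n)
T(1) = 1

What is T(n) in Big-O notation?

Each level contributes sqrt(n/9^k). Geometric series with ratio 1/sqrt(9) < 1 sums to O(sqrt(n)).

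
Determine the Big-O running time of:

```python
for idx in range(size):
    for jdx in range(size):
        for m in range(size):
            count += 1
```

Time complexity: O(n^3).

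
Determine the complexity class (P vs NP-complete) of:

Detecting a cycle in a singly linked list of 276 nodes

This problem is in P: Floyd's tortoise-and-hare runs in O(n) time, O(1) space.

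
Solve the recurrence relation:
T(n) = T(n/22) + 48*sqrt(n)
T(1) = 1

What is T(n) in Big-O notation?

Each level contributes sqrt(n/22^k). Geometric series with ratio 1/sqrt(22) < 1 sums to O(sqrt(n)).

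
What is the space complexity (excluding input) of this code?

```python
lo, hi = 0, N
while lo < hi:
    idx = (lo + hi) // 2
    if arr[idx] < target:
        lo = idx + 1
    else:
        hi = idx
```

Space complexity: O(1).
Only a constant amount of auxiliary storage is used; nothing grows with n.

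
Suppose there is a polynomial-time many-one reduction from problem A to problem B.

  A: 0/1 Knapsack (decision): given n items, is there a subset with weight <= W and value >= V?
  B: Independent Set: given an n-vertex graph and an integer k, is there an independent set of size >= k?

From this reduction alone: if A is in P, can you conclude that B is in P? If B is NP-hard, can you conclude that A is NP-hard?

A poly-time reduction A <=_p B transfers tractability DOWN (B easy => A easy) and hardness UP (A hard => B hard), not the reverse.
From A in P, the reduction alone does NOT give B in P: any problem in P trivially reduces to SAT, yet SAT is not known to be in P.
From B NP-hard, the reduction alone does NOT give A NP-hard: again, easy problems reduce to hard ones.
(Here in fact A is NP-complete and B is NP-complete.)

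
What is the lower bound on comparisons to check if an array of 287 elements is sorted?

To verify 287 elements are sorted, we must compare each consecutive pair. Skipping any pair allows an adversary to swap them. Therefore 286 comparisons are necessary and sufficient.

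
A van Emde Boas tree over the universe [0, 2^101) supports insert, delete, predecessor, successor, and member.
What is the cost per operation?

vEB recursively partitions [0, 2535301200456458802993406410752) into sqrt(u) clusters of size sqrt(u). Each operation recurses into either one cluster or the summary, never both: T(u) = T(sqrt(u)) + O(1) => T(u) = O(log log u) = O(log 101). This is worst-case, not just amortized.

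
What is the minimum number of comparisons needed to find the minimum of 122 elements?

Finding the minimum requires 121 comparisons, identical reasoning to finding the maximum. Each comparison eliminates one candidate.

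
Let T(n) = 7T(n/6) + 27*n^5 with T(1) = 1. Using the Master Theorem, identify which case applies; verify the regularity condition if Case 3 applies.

a=7, b=6, f(n)=27*n^5.
log_6(7) = 1.086 < 5.
f(n) = Omega(n^(1.086+epsilon)) for some epsilon > 0, so Case 3 is the candidate.
Regularity: a*f(n/b) = 7*27*(n/6)^5 = (7/7776)*27*n^5 <= c*f(n) with c = 7/7776 < 1. Satisfied.
Case 3: T(n) = Theta(n^5).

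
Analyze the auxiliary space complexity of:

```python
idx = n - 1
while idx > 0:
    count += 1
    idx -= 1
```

Space complexity: O(1).
Only a constant amount of auxiliary storage is used; nothing grows with n.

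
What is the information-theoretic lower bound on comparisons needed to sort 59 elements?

There are 59! = 138683118545689835737939019720389406345902876772687432540821294940160000000000000 possible orderings. Each comparison gives 1 bit. We need at least ceil(log_2(138683118545689835737939019720389406345902876772687432540821294940160000000000000)) = 267 comparisons.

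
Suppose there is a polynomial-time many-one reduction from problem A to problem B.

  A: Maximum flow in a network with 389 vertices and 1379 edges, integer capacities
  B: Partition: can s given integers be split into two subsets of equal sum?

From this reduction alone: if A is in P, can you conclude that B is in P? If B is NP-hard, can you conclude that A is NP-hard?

A poly-time reduction A <=_p B transfers tractability DOWN (B easy => A easy) and hardness UP (A hard => B hard), not the reverse.
From A in P, the reduction alone does NOT give B in P: any problem in P trivially reduces to SAT, yet SAT is not known to be in P.
From B NP-hard, the reduction alone does NOT give A NP-hard: again, easy problems reduce to hard ones.
(Here in fact A is P and B is NP-complete.)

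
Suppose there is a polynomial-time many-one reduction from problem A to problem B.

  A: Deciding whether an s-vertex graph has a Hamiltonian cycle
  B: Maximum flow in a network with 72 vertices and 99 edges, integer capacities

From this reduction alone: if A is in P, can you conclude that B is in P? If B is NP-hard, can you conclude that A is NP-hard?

A poly-time reduction A <=_p B transfers tractability DOWN (B easy => A easy) and hardness UP (A hard => B hard), not the reverse.
From A in P, the reduction alone does NOT give B in P: any problem in P trivially reduces to SAT, yet SAT is not known to be in P.
From B NP-hard, the reduction alone does NOT give A NP-hard: again, easy problems reduce to hard ones.
(Here in fact A is NP-complete and B is in P, so no such reduction is known -- its existence would imply P = NP; the analysis concerns only what the assumed reduction would or would not let you conclude.)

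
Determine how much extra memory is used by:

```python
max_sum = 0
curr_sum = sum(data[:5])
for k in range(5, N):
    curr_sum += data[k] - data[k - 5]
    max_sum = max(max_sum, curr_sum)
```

Space complexity: O(1).
Only a constant amount of auxiliary storage is used; nothing grows with n.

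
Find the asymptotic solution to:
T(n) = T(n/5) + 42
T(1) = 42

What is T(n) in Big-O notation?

Each step divides n by 5 and adds 42. After log_5(n) steps, T(n) = O(log n).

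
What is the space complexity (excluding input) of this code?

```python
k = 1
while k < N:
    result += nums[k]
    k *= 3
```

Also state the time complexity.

Space complexity: O(1).
Only a constant amount of auxiliary storage is used; nothing grows with n.
Time complexity: O(log n).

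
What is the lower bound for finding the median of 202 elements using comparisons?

To find the median of 202 elements, every element must be compared at least once, so the lower bound is Omega(n). The BFPRT algorithm achieves O(n), making this tight.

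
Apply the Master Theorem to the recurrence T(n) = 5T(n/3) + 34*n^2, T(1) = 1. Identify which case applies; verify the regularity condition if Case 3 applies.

a=5, b=3, f(n)=34*n^2.
log_3(5) = 1.465 < 2.
f(n) = Omega(n^(1.465+epsilon)) for some epsilon > 0, so Case 3 is the candidate.
Regularity: a*f(n/b) = 5*34*(n/3)^2 = (5/9)*34*n^2 <= c*f(n) with c = 5/9 < 1. Satisfied.
Case 3: T(n) = Theta(n^2).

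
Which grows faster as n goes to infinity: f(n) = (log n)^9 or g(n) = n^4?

g(n) = n^4 grows faster: any positive polynomial dominates any polylog.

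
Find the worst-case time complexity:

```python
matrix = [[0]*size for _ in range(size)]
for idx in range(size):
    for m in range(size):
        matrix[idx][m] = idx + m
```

Time complexity: O(n^2).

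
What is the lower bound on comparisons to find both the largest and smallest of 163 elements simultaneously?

Pair elements first (floor(163/2) comparisons), then find max among winners and min among losers. Total: ceil(3*163/2) - 2 = 243 comparisons.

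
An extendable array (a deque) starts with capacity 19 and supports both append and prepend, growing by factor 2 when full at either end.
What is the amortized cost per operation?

Growth at either end copies all elements; capacities form a geometric sequence with ratio 2, so total copy cost over n operations is O(n) (two geometric series). Amortized O(1).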